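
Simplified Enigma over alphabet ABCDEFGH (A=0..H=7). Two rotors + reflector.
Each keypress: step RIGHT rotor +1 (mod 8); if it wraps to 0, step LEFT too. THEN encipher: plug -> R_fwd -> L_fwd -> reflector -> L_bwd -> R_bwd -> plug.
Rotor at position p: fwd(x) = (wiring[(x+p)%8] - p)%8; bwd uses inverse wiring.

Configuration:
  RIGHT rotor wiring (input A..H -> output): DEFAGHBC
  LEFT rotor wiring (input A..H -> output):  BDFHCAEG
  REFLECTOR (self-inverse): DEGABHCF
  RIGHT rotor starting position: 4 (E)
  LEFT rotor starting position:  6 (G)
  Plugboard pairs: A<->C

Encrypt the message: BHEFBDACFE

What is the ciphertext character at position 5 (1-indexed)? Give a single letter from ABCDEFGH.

Char 1 ('B'): step: R->5, L=6; B->plug->B->R->E->L->H->refl->F->L'->D->R'->G->plug->G
Char 2 ('H'): step: R->6, L=6; H->plug->H->R->B->L->A->refl->D->L'->C->R'->F->plug->F
Char 3 ('E'): step: R->7, L=6; E->plug->E->R->B->L->A->refl->D->L'->C->R'->H->plug->H
Char 4 ('F'): step: R->0, L->7 (L advanced); F->plug->F->R->H->L->F->refl->H->L'->A->R'->D->plug->D
Char 5 ('B'): step: R->1, L=7; B->plug->B->R->E->L->A->refl->D->L'->F->R'->D->plug->D

D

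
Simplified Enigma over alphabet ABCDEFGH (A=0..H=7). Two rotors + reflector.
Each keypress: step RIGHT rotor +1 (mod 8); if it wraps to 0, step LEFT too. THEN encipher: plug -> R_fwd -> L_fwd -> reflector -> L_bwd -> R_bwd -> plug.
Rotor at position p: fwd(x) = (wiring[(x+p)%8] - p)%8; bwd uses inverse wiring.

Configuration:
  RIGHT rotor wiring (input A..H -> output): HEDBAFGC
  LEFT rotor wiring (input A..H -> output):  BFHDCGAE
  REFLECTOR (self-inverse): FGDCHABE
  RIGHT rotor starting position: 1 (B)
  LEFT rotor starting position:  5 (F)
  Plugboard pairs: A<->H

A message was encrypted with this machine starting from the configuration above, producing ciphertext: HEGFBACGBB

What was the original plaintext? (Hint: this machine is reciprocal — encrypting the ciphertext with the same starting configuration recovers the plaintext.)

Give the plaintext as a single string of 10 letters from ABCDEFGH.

Char 1 ('H'): step: R->2, L=5; H->plug->A->R->B->L->D->refl->C->L'->F->R'->G->plug->G
Char 2 ('E'): step: R->3, L=5; E->plug->E->R->H->L->F->refl->A->L'->E->R'->F->plug->F
Char 3 ('G'): step: R->4, L=5; G->plug->G->R->H->L->F->refl->A->L'->E->R'->A->plug->H
Char 4 ('F'): step: R->5, L=5; F->plug->F->R->G->L->G->refl->B->L'->A->R'->A->plug->H
Char 5 ('B'): step: R->6, L=5; B->plug->B->R->E->L->A->refl->F->L'->H->R'->H->plug->A
Char 6 ('A'): step: R->7, L=5; A->plug->H->R->H->L->F->refl->A->L'->E->R'->D->plug->D
Char 7 ('C'): step: R->0, L->6 (L advanced); C->plug->C->R->D->L->H->refl->E->L'->G->R'->G->plug->G
Char 8 ('G'): step: R->1, L=6; G->plug->G->R->B->L->G->refl->B->L'->E->R'->E->plug->E
Char 9 ('B'): step: R->2, L=6; B->plug->B->R->H->L->A->refl->F->L'->F->R'->G->plug->G
Char 10 ('B'): step: R->3, L=6; B->plug->B->R->F->L->F->refl->A->L'->H->R'->E->plug->E

Answer: GFHHADGEGE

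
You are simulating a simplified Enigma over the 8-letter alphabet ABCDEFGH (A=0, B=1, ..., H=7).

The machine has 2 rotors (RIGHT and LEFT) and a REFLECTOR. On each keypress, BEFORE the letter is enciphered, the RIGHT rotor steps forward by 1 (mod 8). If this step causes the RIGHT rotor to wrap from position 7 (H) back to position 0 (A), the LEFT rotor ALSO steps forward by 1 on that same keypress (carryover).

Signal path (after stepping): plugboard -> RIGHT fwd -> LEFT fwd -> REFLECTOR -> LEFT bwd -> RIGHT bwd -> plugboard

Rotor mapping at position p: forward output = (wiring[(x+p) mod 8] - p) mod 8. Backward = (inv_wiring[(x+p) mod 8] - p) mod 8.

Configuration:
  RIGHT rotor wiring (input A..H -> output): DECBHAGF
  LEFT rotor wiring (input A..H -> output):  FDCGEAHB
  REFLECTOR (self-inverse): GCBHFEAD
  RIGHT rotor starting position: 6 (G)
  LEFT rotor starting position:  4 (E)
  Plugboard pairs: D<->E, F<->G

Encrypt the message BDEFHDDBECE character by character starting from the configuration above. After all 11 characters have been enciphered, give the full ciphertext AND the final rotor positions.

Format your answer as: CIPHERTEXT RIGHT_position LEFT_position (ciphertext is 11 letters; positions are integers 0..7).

Answer: HGBEGGCABEG 1 6

Derivation:
Char 1 ('B'): step: R->7, L=4; B->plug->B->R->E->L->B->refl->C->L'->H->R'->H->plug->H
Char 2 ('D'): step: R->0, L->5 (L advanced); D->plug->E->R->H->L->H->refl->D->L'->A->R'->F->plug->G
Char 3 ('E'): step: R->1, L=5; E->plug->D->R->G->L->B->refl->C->L'->B->R'->B->plug->B
Char 4 ('F'): step: R->2, L=5; F->plug->G->R->B->L->C->refl->B->L'->G->R'->D->plug->E
Char 5 ('H'): step: R->3, L=5; H->plug->H->R->H->L->H->refl->D->L'->A->R'->F->plug->G
Char 6 ('D'): step: R->4, L=5; D->plug->E->R->H->L->H->refl->D->L'->A->R'->F->plug->G
Char 7 ('D'): step: R->5, L=5; D->plug->E->R->H->L->H->refl->D->L'->A->R'->C->plug->C
Char 8 ('B'): step: R->6, L=5; B->plug->B->R->H->L->H->refl->D->L'->A->R'->A->plug->A
Char 9 ('E'): step: R->7, L=5; E->plug->D->R->D->L->A->refl->G->L'->E->R'->B->plug->B
Char 10 ('C'): step: R->0, L->6 (L advanced); C->plug->C->R->C->L->H->refl->D->L'->B->R'->D->plug->E
Char 11 ('E'): step: R->1, L=6; E->plug->D->R->G->L->G->refl->A->L'->F->R'->F->plug->G
Final: ciphertext=HGBEGGCABEG, RIGHT=1, LEFT=6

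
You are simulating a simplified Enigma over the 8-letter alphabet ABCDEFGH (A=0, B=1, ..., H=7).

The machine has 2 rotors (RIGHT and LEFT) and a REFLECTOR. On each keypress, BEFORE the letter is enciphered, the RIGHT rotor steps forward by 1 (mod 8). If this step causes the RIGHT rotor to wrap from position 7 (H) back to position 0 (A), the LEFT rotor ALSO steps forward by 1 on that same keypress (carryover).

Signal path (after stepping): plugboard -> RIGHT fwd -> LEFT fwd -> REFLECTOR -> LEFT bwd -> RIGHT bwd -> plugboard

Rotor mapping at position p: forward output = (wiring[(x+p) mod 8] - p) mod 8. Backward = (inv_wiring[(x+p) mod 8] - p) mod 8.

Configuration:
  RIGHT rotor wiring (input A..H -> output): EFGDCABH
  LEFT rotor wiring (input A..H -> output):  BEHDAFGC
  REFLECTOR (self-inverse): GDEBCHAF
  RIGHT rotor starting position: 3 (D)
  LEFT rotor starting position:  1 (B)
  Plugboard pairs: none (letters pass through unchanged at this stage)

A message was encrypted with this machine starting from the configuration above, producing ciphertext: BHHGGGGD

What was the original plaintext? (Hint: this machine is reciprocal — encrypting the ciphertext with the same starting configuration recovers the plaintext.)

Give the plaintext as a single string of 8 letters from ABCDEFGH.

Char 1 ('B'): step: R->4, L=1; B->plug->B->R->E->L->E->refl->C->L'->C->R'->G->plug->G
Char 2 ('H'): step: R->5, L=1; H->plug->H->R->F->L->F->refl->H->L'->D->R'->A->plug->A
Char 3 ('H'): step: R->6, L=1; H->plug->H->R->C->L->C->refl->E->L'->E->R'->G->plug->G
Char 4 ('G'): step: R->7, L=1; G->plug->G->R->B->L->G->refl->A->L'->H->R'->D->plug->D
Char 5 ('G'): step: R->0, L->2 (L advanced); G->plug->G->R->B->L->B->refl->D->L'->D->R'->D->plug->D
Char 6 ('G'): step: R->1, L=2; G->plug->G->R->G->L->H->refl->F->L'->A->R'->F->plug->F
Char 7 ('G'): step: R->2, L=2; G->plug->G->R->C->L->G->refl->A->L'->F->R'->F->plug->F
Char 8 ('D'): step: R->3, L=2; D->plug->D->R->G->L->H->refl->F->L'->A->R'->A->plug->A

Answer: GAGDDFFA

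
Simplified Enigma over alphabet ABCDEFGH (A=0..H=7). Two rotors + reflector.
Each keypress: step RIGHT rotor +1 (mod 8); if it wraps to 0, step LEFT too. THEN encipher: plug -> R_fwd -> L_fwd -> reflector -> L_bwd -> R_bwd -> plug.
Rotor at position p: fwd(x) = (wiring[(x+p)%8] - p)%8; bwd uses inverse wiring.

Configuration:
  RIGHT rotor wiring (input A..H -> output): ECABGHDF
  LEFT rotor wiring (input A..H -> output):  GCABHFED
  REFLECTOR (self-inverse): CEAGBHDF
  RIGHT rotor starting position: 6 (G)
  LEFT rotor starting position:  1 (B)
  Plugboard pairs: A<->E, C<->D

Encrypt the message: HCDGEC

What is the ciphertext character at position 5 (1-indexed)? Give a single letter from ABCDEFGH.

Char 1 ('H'): step: R->7, L=1; H->plug->H->R->E->L->E->refl->B->L'->A->R'->G->plug->G
Char 2 ('C'): step: R->0, L->2 (L advanced); C->plug->D->R->B->L->H->refl->F->L'->C->R'->B->plug->B
Char 3 ('D'): step: R->1, L=2; D->plug->C->R->A->L->G->refl->D->L'->D->R'->H->plug->H
Char 4 ('G'): step: R->2, L=2; G->plug->G->R->C->L->F->refl->H->L'->B->R'->E->plug->A
Char 5 ('E'): step: R->3, L=2; E->plug->A->R->G->L->E->refl->B->L'->F->R'->H->plug->H

H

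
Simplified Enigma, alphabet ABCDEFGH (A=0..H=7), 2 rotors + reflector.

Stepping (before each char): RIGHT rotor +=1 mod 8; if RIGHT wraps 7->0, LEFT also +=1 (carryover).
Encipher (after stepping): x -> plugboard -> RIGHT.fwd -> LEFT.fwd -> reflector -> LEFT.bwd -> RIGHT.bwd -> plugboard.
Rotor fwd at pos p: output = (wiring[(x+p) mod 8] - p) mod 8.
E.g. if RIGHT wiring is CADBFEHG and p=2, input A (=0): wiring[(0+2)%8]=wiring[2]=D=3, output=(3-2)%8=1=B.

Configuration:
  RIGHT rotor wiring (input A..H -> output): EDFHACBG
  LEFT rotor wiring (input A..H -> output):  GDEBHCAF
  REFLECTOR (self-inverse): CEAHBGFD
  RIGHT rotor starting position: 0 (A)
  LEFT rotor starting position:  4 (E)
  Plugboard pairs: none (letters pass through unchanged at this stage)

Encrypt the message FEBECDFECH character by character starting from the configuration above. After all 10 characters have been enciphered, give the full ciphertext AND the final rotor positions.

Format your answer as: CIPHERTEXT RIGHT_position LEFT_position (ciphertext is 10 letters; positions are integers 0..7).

Answer: GHGCDBAAHB 2 5

Derivation:
Char 1 ('F'): step: R->1, L=4; F->plug->F->R->A->L->D->refl->H->L'->F->R'->G->plug->G
Char 2 ('E'): step: R->2, L=4; E->plug->E->R->H->L->F->refl->G->L'->B->R'->H->plug->H
Char 3 ('B'): step: R->3, L=4; B->plug->B->R->F->L->H->refl->D->L'->A->R'->G->plug->G
Char 4 ('E'): step: R->4, L=4; E->plug->E->R->A->L->D->refl->H->L'->F->R'->C->plug->C
Char 5 ('C'): step: R->5, L=4; C->plug->C->R->B->L->G->refl->F->L'->H->R'->D->plug->D
Char 6 ('D'): step: R->6, L=4; D->plug->D->R->F->L->H->refl->D->L'->A->R'->B->plug->B
Char 7 ('F'): step: R->7, L=4; F->plug->F->R->B->L->G->refl->F->L'->H->R'->A->plug->A
Char 8 ('E'): step: R->0, L->5 (L advanced); E->plug->E->R->A->L->F->refl->G->L'->E->R'->A->plug->A
Char 9 ('C'): step: R->1, L=5; C->plug->C->R->G->L->E->refl->B->L'->D->R'->H->plug->H
Char 10 ('H'): step: R->2, L=5; H->plug->H->R->B->L->D->refl->H->L'->F->R'->B->plug->B
Final: ciphertext=GHGCDBAAHB, RIGHT=2, LEFT=5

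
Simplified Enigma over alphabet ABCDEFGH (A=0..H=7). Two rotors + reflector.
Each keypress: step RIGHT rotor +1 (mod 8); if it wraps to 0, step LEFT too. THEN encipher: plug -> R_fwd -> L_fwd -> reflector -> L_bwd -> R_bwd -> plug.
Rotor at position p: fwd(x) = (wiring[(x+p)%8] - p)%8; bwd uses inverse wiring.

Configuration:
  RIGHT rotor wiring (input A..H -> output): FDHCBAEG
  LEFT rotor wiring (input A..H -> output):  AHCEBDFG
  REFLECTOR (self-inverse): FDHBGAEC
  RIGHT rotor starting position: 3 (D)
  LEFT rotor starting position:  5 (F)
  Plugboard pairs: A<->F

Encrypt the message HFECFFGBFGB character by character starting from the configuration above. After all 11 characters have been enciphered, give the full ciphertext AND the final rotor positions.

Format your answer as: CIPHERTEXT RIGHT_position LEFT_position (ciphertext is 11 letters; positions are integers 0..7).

Answer: BADBGDDEBHH 6 6

Derivation:
Char 1 ('H'): step: R->4, L=5; H->plug->H->R->G->L->H->refl->C->L'->E->R'->B->plug->B
Char 2 ('F'): step: R->5, L=5; F->plug->A->R->D->L->D->refl->B->L'->C->R'->F->plug->A
Char 3 ('E'): step: R->6, L=5; E->plug->E->R->B->L->A->refl->F->L'->F->R'->D->plug->D
Char 4 ('C'): step: R->7, L=5; C->plug->C->R->E->L->C->refl->H->L'->G->R'->B->plug->B
Char 5 ('F'): step: R->0, L->6 (L advanced); F->plug->A->R->F->L->G->refl->E->L'->E->R'->G->plug->G
Char 6 ('F'): step: R->1, L=6; F->plug->A->R->C->L->C->refl->H->L'->A->R'->D->plug->D
Char 7 ('G'): step: R->2, L=6; G->plug->G->R->D->L->B->refl->D->L'->G->R'->D->plug->D
Char 8 ('B'): step: R->3, L=6; B->plug->B->R->G->L->D->refl->B->L'->D->R'->E->plug->E
Char 9 ('F'): step: R->4, L=6; F->plug->A->R->F->L->G->refl->E->L'->E->R'->B->plug->B
Char 10 ('G'): step: R->5, L=6; G->plug->G->R->F->L->G->refl->E->L'->E->R'->H->plug->H
Char 11 ('B'): step: R->6, L=6; B->plug->B->R->A->L->H->refl->C->L'->C->R'->H->plug->H
Final: ciphertext=BADBGDDEBHH, RIGHT=6, LEFT=6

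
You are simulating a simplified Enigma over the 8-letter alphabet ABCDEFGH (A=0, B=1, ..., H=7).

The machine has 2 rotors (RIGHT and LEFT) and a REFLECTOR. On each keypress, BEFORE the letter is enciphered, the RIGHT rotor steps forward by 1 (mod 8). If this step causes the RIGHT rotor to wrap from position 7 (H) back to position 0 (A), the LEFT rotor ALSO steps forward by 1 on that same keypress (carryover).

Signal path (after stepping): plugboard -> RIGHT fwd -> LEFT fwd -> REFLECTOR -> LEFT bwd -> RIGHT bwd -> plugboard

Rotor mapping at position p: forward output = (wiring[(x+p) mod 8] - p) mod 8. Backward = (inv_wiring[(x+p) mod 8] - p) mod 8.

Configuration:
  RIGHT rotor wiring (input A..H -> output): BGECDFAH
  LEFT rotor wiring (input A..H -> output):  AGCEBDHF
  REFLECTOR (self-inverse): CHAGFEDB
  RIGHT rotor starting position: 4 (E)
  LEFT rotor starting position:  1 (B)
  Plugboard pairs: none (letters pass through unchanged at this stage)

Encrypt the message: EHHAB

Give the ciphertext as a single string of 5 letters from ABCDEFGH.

Char 1 ('E'): step: R->5, L=1; E->plug->E->R->B->L->B->refl->H->L'->H->R'->F->plug->F
Char 2 ('H'): step: R->6, L=1; H->plug->H->R->H->L->H->refl->B->L'->B->R'->B->plug->B
Char 3 ('H'): step: R->7, L=1; H->plug->H->R->B->L->B->refl->H->L'->H->R'->C->plug->C
Char 4 ('A'): step: R->0, L->2 (L advanced); A->plug->A->R->B->L->C->refl->A->L'->A->R'->G->plug->G
Char 5 ('B'): step: R->1, L=2; B->plug->B->R->D->L->B->refl->H->L'->C->R'->D->plug->D

Answer: FBCGD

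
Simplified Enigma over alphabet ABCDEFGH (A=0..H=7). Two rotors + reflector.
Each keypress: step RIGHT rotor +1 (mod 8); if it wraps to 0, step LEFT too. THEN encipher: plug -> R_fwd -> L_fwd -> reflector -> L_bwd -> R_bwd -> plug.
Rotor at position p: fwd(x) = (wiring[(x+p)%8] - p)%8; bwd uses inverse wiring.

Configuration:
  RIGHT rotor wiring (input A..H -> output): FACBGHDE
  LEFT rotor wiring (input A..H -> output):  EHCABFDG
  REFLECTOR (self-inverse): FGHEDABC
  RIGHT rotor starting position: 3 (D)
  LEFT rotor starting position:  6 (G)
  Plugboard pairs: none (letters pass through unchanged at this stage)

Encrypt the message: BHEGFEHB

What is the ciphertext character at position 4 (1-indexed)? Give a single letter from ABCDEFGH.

Char 1 ('B'): step: R->4, L=6; B->plug->B->R->D->L->B->refl->G->L'->C->R'->A->plug->A
Char 2 ('H'): step: R->5, L=6; H->plug->H->R->B->L->A->refl->F->L'->A->R'->D->plug->D
Char 3 ('E'): step: R->6, L=6; E->plug->E->R->E->L->E->refl->D->L'->G->R'->B->plug->B
Char 4 ('G'): step: R->7, L=6; G->plug->G->R->A->L->F->refl->A->L'->B->R'->C->plug->C

C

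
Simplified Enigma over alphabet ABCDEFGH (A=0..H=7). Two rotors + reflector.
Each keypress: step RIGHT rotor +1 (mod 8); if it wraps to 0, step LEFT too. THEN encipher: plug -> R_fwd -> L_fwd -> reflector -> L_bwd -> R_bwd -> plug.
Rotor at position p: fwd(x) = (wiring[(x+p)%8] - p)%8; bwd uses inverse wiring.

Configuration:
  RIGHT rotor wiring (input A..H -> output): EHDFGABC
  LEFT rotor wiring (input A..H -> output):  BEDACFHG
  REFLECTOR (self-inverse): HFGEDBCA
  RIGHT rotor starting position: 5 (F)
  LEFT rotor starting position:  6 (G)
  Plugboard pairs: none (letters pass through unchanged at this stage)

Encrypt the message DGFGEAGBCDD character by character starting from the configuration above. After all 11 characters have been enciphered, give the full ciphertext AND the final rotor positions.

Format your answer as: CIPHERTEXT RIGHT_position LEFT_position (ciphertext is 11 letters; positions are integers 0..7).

Answer: FFBAFGEEDHF 0 0

Derivation:
Char 1 ('D'): step: R->6, L=6; D->plug->D->R->B->L->A->refl->H->L'->H->R'->F->plug->F
Char 2 ('G'): step: R->7, L=6; G->plug->G->R->B->L->A->refl->H->L'->H->R'->F->plug->F
Char 3 ('F'): step: R->0, L->7 (L advanced); F->plug->F->R->A->L->H->refl->A->L'->H->R'->B->plug->B
Char 4 ('G'): step: R->1, L=7; G->plug->G->R->B->L->C->refl->G->L'->G->R'->A->plug->A
Char 5 ('E'): step: R->2, L=7; E->plug->E->R->H->L->A->refl->H->L'->A->R'->F->plug->F
Char 6 ('A'): step: R->3, L=7; A->plug->A->R->C->L->F->refl->B->L'->E->R'->G->plug->G
Char 7 ('G'): step: R->4, L=7; G->plug->G->R->H->L->A->refl->H->L'->A->R'->E->plug->E
Char 8 ('B'): step: R->5, L=7; B->plug->B->R->E->L->B->refl->F->L'->C->R'->E->plug->E
Char 9 ('C'): step: R->6, L=7; C->plug->C->R->G->L->G->refl->C->L'->B->R'->D->plug->D
Char 10 ('D'): step: R->7, L=7; D->plug->D->R->E->L->B->refl->F->L'->C->R'->H->plug->H
Char 11 ('D'): step: R->0, L->0 (L advanced); D->plug->D->R->F->L->F->refl->B->L'->A->R'->F->plug->F
Final: ciphertext=FFBAFGEEDHF, RIGHT=0, LEFT=0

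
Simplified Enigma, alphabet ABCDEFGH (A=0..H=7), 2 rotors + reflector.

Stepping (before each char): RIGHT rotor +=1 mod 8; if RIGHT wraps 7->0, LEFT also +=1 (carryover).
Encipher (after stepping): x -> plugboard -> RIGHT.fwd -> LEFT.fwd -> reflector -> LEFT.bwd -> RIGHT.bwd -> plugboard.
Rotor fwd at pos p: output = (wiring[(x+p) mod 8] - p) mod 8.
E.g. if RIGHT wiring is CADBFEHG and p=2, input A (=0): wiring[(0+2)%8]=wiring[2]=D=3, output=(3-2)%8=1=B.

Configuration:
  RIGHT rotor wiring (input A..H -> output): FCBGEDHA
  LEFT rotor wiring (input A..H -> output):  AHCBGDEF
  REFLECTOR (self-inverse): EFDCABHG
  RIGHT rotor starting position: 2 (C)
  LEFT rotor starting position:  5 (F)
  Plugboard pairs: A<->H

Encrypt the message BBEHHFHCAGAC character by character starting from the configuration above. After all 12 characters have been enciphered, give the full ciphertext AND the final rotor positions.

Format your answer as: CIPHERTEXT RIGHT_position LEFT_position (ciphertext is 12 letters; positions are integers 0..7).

Char 1 ('B'): step: R->3, L=5; B->plug->B->R->B->L->H->refl->G->L'->A->R'->C->plug->C
Char 2 ('B'): step: R->4, L=5; B->plug->B->R->H->L->B->refl->F->L'->F->R'->G->plug->G
Char 3 ('E'): step: R->5, L=5; E->plug->E->R->F->L->F->refl->B->L'->H->R'->H->plug->A
Char 4 ('H'): step: R->6, L=5; H->plug->A->R->B->L->H->refl->G->L'->A->R'->F->plug->F
Char 5 ('H'): step: R->7, L=5; H->plug->A->R->B->L->H->refl->G->L'->A->R'->H->plug->A
Char 6 ('F'): step: R->0, L->6 (L advanced); F->plug->F->R->D->L->B->refl->F->L'->H->R'->G->plug->G
Char 7 ('H'): step: R->1, L=6; H->plug->A->R->B->L->H->refl->G->L'->A->R'->B->plug->B
Char 8 ('C'): step: R->2, L=6; C->plug->C->R->C->L->C->refl->D->L'->F->R'->E->plug->E
Char 9 ('A'): step: R->3, L=6; A->plug->H->R->G->L->A->refl->E->L'->E->R'->D->plug->D
Char 10 ('G'): step: R->4, L=6; G->plug->G->R->F->L->D->refl->C->L'->C->R'->H->plug->A
Char 11 ('A'): step: R->5, L=6; A->plug->H->R->H->L->F->refl->B->L'->D->R'->C->plug->C
Char 12 ('C'): step: R->6, L=6; C->plug->C->R->H->L->F->refl->B->L'->D->R'->E->plug->E
Final: ciphertext=CGAFAGBEDACE, RIGHT=6, LEFT=6

Answer: CGAFAGBEDACE 6 6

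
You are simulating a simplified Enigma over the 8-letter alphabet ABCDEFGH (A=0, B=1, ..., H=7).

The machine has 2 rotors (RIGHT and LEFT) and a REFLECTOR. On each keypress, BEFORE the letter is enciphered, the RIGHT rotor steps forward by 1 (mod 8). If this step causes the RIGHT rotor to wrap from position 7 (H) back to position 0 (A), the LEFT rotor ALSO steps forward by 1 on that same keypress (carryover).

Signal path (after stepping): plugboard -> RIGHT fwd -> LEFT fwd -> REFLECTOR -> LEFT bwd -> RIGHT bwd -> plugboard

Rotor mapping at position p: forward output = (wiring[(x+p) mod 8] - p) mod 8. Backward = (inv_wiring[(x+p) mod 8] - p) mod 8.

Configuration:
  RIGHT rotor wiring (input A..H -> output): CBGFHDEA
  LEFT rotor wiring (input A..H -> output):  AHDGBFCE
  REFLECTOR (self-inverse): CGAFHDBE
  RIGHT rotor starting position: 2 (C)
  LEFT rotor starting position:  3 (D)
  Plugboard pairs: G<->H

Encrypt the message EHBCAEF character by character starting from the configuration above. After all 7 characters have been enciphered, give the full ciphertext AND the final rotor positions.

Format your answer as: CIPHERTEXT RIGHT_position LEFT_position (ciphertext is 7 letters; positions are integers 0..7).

Char 1 ('E'): step: R->3, L=3; E->plug->E->R->F->L->F->refl->D->L'->A->R'->C->plug->C
Char 2 ('H'): step: R->4, L=3; H->plug->G->R->C->L->C->refl->A->L'->H->R'->B->plug->B
Char 3 ('B'): step: R->5, L=3; B->plug->B->R->H->L->A->refl->C->L'->C->R'->H->plug->G
Char 4 ('C'): step: R->6, L=3; C->plug->C->R->E->L->B->refl->G->L'->B->R'->G->plug->H
Char 5 ('A'): step: R->7, L=3; A->plug->A->R->B->L->G->refl->B->L'->E->R'->G->plug->H
Char 6 ('E'): step: R->0, L->4 (L advanced); E->plug->E->R->H->L->C->refl->A->L'->D->R'->F->plug->F
Char 7 ('F'): step: R->1, L=4; F->plug->F->R->D->L->A->refl->C->L'->H->R'->G->plug->H
Final: ciphertext=CBGHHFH, RIGHT=1, LEFT=4

Answer: CBGHHFH 1 4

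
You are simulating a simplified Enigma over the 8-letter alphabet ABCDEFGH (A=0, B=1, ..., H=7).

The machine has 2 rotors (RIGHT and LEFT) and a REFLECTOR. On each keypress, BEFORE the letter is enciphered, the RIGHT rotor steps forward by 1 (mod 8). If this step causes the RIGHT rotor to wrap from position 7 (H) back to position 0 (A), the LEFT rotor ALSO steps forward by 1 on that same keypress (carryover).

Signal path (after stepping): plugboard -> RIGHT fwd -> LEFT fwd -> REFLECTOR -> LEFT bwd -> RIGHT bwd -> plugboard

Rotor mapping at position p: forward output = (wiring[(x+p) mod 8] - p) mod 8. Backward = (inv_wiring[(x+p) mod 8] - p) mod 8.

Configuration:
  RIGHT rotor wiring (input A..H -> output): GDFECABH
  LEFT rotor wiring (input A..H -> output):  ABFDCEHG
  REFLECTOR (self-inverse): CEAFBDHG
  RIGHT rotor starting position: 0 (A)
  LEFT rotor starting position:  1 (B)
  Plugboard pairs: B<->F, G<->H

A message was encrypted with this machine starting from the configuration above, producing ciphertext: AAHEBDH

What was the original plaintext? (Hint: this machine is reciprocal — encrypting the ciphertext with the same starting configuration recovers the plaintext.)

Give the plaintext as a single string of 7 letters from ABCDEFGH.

Answer: BGGGCEB

Derivation:
Char 1 ('A'): step: R->1, L=1; A->plug->A->R->C->L->C->refl->A->L'->A->R'->F->plug->B
Char 2 ('A'): step: R->2, L=1; A->plug->A->R->D->L->B->refl->E->L'->B->R'->H->plug->G
Char 3 ('H'): step: R->3, L=1; H->plug->G->R->A->L->A->refl->C->L'->C->R'->H->plug->G
Char 4 ('E'): step: R->4, L=1; E->plug->E->R->C->L->C->refl->A->L'->A->R'->H->plug->G
Char 5 ('B'): step: R->5, L=1; B->plug->F->R->A->L->A->refl->C->L'->C->R'->C->plug->C
Char 6 ('D'): step: R->6, L=1; D->plug->D->R->F->L->G->refl->H->L'->H->R'->E->plug->E
Char 7 ('H'): step: R->7, L=1; H->plug->G->R->B->L->E->refl->B->L'->D->R'->F->plug->B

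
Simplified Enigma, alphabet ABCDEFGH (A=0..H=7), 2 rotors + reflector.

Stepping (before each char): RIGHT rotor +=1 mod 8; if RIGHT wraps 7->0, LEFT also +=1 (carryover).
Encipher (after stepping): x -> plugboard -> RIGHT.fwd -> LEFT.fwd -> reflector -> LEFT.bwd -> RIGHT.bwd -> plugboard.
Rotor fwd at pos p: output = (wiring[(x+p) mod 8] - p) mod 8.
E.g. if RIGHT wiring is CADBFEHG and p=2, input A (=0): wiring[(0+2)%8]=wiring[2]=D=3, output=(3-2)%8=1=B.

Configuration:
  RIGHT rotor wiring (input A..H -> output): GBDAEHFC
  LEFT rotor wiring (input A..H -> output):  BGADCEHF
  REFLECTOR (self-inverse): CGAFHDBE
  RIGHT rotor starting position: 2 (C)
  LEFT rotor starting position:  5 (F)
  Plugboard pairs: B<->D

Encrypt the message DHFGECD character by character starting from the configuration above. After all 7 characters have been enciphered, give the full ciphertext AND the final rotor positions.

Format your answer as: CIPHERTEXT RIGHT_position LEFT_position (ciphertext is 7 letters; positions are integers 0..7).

Answer: BBEDCEH 1 6

Derivation:
Char 1 ('D'): step: R->3, L=5; D->plug->B->R->B->L->C->refl->A->L'->C->R'->D->plug->B
Char 2 ('H'): step: R->4, L=5; H->plug->H->R->E->L->B->refl->G->L'->G->R'->D->plug->B
Char 3 ('F'): step: R->5, L=5; F->plug->F->R->G->L->G->refl->B->L'->E->R'->E->plug->E
Char 4 ('G'): step: R->6, L=5; G->plug->G->R->G->L->G->refl->B->L'->E->R'->B->plug->D
Char 5 ('E'): step: R->7, L=5; E->plug->E->R->B->L->C->refl->A->L'->C->R'->C->plug->C
Char 6 ('C'): step: R->0, L->6 (L advanced); C->plug->C->R->D->L->A->refl->C->L'->E->R'->E->plug->E
Char 7 ('D'): step: R->1, L=6; D->plug->B->R->C->L->D->refl->F->L'->F->R'->H->plug->H
Final: ciphertext=BBEDCEH, RIGHT=1, LEFT=6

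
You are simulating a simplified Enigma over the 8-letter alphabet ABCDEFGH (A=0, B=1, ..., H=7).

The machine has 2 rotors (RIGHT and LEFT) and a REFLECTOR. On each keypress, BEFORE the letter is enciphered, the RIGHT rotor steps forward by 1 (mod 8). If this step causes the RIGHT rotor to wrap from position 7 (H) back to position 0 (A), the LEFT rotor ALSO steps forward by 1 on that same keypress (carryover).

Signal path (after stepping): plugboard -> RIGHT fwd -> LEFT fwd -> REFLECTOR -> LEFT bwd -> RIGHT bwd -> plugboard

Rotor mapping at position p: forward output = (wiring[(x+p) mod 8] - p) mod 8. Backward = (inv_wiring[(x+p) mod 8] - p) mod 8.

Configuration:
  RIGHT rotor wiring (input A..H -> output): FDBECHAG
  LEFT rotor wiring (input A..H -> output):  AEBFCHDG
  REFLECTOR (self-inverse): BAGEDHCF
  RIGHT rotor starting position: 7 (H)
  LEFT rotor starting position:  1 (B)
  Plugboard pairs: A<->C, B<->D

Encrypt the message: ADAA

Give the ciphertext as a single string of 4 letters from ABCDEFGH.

Char 1 ('A'): step: R->0, L->2 (L advanced); A->plug->C->R->B->L->D->refl->E->L'->F->R'->A->plug->C
Char 2 ('D'): step: R->1, L=2; D->plug->B->R->A->L->H->refl->F->L'->D->R'->C->plug->A
Char 3 ('A'): step: R->2, L=2; A->plug->C->R->A->L->H->refl->F->L'->D->R'->G->plug->G
Char 4 ('A'): step: R->3, L=2; A->plug->C->R->E->L->B->refl->A->L'->C->R'->F->plug->F

Answer: CAGF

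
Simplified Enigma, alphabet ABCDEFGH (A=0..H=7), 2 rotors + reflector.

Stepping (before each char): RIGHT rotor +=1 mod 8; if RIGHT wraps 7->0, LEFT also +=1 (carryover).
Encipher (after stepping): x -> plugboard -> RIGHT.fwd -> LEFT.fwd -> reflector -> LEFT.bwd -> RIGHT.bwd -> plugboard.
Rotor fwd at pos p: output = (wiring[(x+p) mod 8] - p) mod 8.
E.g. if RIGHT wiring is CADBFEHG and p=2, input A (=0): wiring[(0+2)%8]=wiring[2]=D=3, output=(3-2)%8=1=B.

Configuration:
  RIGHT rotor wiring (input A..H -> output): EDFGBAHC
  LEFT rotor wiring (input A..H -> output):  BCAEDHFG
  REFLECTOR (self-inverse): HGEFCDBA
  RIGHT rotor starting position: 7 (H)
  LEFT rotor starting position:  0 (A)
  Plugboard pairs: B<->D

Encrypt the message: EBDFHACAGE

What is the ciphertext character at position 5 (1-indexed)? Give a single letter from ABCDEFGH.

Char 1 ('E'): step: R->0, L->1 (L advanced); E->plug->E->R->B->L->H->refl->A->L'->H->R'->G->plug->G
Char 2 ('B'): step: R->1, L=1; B->plug->D->R->A->L->B->refl->G->L'->E->R'->B->plug->D
Char 3 ('D'): step: R->2, L=1; D->plug->B->R->E->L->G->refl->B->L'->A->R'->F->plug->F
Char 4 ('F'): step: R->3, L=1; F->plug->F->R->B->L->H->refl->A->L'->H->R'->E->plug->E
Char 5 ('H'): step: R->4, L=1; H->plug->H->R->C->L->D->refl->F->L'->G->R'->D->plug->B

B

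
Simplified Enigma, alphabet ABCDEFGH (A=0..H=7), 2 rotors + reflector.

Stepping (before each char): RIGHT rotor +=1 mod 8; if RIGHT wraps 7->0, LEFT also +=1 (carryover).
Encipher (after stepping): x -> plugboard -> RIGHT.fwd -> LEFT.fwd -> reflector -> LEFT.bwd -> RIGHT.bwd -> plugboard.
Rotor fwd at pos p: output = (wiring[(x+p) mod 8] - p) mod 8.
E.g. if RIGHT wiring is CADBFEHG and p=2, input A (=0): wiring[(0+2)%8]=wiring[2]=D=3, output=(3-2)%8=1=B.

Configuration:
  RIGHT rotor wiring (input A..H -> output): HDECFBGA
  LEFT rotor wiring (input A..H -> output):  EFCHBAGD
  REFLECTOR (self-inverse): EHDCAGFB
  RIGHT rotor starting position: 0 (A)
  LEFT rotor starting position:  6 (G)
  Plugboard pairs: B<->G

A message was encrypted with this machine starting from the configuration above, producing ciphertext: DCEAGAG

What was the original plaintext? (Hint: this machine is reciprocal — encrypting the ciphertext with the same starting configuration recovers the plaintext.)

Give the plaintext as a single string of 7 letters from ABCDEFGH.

Answer: EBDCDFC

Derivation:
Char 1 ('D'): step: R->1, L=6; D->plug->D->R->E->L->E->refl->A->L'->A->R'->E->plug->E
Char 2 ('C'): step: R->2, L=6; C->plug->C->R->D->L->H->refl->B->L'->F->R'->G->plug->B
Char 3 ('E'): step: R->3, L=6; E->plug->E->R->F->L->B->refl->H->L'->D->R'->D->plug->D
Char 4 ('A'): step: R->4, L=6; A->plug->A->R->B->L->F->refl->G->L'->C->R'->C->plug->C
Char 5 ('G'): step: R->5, L=6; G->plug->B->R->B->L->F->refl->G->L'->C->R'->D->plug->D
Char 6 ('A'): step: R->6, L=6; A->plug->A->R->A->L->A->refl->E->L'->E->R'->F->plug->F
Char 7 ('G'): step: R->7, L=6; G->plug->B->R->A->L->A->refl->E->L'->E->R'->C->plug->C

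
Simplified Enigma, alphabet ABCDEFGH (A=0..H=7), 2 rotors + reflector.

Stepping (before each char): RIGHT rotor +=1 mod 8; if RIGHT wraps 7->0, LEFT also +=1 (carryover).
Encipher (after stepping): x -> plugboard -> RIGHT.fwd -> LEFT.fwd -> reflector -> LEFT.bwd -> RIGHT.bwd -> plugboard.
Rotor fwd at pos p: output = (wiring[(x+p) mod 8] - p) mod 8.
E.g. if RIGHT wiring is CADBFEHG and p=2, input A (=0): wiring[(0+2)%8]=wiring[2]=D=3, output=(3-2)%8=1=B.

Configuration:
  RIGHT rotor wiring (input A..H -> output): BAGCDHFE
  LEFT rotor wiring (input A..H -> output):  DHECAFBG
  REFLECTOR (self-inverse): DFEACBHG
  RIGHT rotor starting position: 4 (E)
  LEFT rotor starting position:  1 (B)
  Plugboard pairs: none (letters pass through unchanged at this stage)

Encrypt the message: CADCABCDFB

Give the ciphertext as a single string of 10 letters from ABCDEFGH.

Char 1 ('C'): step: R->5, L=1; C->plug->C->R->H->L->C->refl->E->L'->E->R'->D->plug->D
Char 2 ('A'): step: R->6, L=1; A->plug->A->R->H->L->C->refl->E->L'->E->R'->F->plug->F
Char 3 ('D'): step: R->7, L=1; D->plug->D->R->H->L->C->refl->E->L'->E->R'->F->plug->F
Char 4 ('C'): step: R->0, L->2 (L advanced); C->plug->C->R->G->L->B->refl->F->L'->H->R'->F->plug->F
Char 5 ('A'): step: R->1, L=2; A->plug->A->R->H->L->F->refl->B->L'->G->R'->E->plug->E
Char 6 ('B'): step: R->2, L=2; B->plug->B->R->A->L->C->refl->E->L'->F->R'->D->plug->D
Char 7 ('C'): step: R->3, L=2; C->plug->C->R->E->L->H->refl->G->L'->C->R'->D->plug->D
Char 8 ('D'): step: R->4, L=2; D->plug->D->R->A->L->C->refl->E->L'->F->R'->E->plug->E
Char 9 ('F'): step: R->5, L=2; F->plug->F->R->B->L->A->refl->D->L'->D->R'->E->plug->E
Char 10 ('B'): step: R->6, L=2; B->plug->B->R->G->L->B->refl->F->L'->H->R'->A->plug->A

Answer: DFFFEDDEEA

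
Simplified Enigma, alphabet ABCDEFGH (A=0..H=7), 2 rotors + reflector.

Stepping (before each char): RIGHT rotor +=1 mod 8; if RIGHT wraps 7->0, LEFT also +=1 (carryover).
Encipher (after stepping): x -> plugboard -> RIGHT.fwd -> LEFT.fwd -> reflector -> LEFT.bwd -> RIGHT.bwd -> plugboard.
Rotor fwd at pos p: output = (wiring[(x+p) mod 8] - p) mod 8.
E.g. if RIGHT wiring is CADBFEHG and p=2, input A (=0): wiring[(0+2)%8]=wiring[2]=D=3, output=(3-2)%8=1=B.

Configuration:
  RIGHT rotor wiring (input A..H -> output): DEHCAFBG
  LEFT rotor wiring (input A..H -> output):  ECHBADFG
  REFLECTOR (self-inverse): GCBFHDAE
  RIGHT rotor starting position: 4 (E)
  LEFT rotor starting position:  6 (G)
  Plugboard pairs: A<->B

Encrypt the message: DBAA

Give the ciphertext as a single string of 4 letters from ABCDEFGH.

Answer: AAGF

Derivation:
Char 1 ('D'): step: R->5, L=6; D->plug->D->R->G->L->C->refl->B->L'->E->R'->B->plug->A
Char 2 ('B'): step: R->6, L=6; B->plug->A->R->D->L->E->refl->H->L'->A->R'->B->plug->A
Char 3 ('A'): step: R->7, L=6; A->plug->B->R->E->L->B->refl->C->L'->G->R'->G->plug->G
Char 4 ('A'): step: R->0, L->7 (L advanced); A->plug->B->R->E->L->C->refl->B->L'->F->R'->F->plug->F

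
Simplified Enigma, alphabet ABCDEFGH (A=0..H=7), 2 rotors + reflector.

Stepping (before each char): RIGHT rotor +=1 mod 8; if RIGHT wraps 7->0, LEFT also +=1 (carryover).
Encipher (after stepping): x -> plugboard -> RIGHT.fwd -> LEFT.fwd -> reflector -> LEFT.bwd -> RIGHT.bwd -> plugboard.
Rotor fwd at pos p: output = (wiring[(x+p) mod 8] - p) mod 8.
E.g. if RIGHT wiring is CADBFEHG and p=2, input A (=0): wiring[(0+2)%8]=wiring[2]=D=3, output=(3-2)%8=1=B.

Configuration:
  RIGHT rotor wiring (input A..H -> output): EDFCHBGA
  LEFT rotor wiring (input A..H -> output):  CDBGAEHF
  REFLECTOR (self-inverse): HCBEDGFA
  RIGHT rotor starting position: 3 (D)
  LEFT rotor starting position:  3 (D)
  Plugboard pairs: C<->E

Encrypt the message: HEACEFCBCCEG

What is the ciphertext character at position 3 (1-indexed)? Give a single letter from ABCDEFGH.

Char 1 ('H'): step: R->4, L=3; H->plug->H->R->G->L->A->refl->H->L'->F->R'->B->plug->B
Char 2 ('E'): step: R->5, L=3; E->plug->C->R->D->L->E->refl->D->L'->A->R'->F->plug->F
Char 3 ('A'): step: R->6, L=3; A->plug->A->R->A->L->D->refl->E->L'->D->R'->H->plug->H

H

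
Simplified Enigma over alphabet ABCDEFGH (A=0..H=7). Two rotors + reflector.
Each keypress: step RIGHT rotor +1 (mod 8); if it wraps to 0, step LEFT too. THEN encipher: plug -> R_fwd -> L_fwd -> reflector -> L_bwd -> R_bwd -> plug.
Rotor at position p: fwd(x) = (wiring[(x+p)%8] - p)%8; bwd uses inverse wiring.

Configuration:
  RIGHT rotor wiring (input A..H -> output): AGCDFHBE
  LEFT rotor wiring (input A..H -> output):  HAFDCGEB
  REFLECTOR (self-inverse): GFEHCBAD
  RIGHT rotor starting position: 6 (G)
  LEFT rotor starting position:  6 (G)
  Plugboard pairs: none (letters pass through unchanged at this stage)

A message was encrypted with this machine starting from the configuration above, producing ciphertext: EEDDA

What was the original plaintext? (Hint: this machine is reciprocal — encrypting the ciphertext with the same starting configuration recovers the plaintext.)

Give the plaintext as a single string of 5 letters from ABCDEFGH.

Answer: BBFGC

Derivation:
Char 1 ('E'): step: R->7, L=6; E->plug->E->R->E->L->H->refl->D->L'->B->R'->B->plug->B
Char 2 ('E'): step: R->0, L->7 (L advanced); E->plug->E->R->F->L->D->refl->H->L'->G->R'->B->plug->B
Char 3 ('D'): step: R->1, L=7; D->plug->D->R->E->L->E->refl->C->L'->A->R'->F->plug->F
Char 4 ('D'): step: R->2, L=7; D->plug->D->R->F->L->D->refl->H->L'->G->R'->G->plug->G
Char 5 ('A'): step: R->3, L=7; A->plug->A->R->A->L->C->refl->E->L'->E->R'->C->plug->C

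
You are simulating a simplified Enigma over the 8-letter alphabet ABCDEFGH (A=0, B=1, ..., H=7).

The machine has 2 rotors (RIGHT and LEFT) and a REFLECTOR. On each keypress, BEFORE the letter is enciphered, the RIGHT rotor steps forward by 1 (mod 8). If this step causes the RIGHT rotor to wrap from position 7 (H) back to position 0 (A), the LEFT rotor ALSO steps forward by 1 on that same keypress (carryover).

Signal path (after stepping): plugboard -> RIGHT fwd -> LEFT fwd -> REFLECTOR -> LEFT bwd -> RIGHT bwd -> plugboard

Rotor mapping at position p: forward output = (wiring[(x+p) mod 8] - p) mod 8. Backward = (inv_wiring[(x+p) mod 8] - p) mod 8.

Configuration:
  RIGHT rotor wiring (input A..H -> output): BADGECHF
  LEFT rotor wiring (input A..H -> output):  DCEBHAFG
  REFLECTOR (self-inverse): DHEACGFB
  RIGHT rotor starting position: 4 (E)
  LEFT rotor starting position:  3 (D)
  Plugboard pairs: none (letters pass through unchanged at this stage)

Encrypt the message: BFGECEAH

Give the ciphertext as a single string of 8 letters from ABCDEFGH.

Answer: CDCFAGBF

Derivation:
Char 1 ('B'): step: R->5, L=3; B->plug->B->R->C->L->F->refl->G->L'->A->R'->C->plug->C
Char 2 ('F'): step: R->6, L=3; F->plug->F->R->A->L->G->refl->F->L'->C->R'->D->plug->D
Char 3 ('G'): step: R->7, L=3; G->plug->G->R->D->L->C->refl->E->L'->B->R'->C->plug->C
Char 4 ('E'): step: R->0, L->4 (L advanced); E->plug->E->R->E->L->H->refl->B->L'->C->R'->F->plug->F
Char 5 ('C'): step: R->1, L=4; C->plug->C->R->F->L->G->refl->F->L'->H->R'->A->plug->A
Char 6 ('E'): step: R->2, L=4; E->plug->E->R->F->L->G->refl->F->L'->H->R'->G->plug->G
Char 7 ('A'): step: R->3, L=4; A->plug->A->R->D->L->C->refl->E->L'->B->R'->B->plug->B
Char 8 ('H'): step: R->4, L=4; H->plug->H->R->C->L->B->refl->H->L'->E->R'->F->plug->F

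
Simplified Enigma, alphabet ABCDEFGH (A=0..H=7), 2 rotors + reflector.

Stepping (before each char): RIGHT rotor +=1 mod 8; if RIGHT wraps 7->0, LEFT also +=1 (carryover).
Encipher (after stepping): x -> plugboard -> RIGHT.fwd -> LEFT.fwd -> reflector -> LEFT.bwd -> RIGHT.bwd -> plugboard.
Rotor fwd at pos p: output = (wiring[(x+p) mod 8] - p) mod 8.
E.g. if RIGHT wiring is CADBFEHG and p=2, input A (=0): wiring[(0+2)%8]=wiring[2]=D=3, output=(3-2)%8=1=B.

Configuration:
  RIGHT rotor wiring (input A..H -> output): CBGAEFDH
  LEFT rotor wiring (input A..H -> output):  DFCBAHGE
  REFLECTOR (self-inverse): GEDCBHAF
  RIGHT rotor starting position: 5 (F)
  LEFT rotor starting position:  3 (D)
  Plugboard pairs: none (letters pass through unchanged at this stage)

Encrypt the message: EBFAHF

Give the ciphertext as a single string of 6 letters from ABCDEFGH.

Answer: AGDBAE

Derivation:
Char 1 ('E'): step: R->6, L=3; E->plug->E->R->A->L->G->refl->A->L'->F->R'->A->plug->A
Char 2 ('B'): step: R->7, L=3; B->plug->B->R->D->L->D->refl->C->L'->G->R'->G->plug->G
Char 3 ('F'): step: R->0, L->4 (L advanced); F->plug->F->R->F->L->B->refl->E->L'->A->R'->D->plug->D
Char 4 ('A'): step: R->1, L=4; A->plug->A->R->A->L->E->refl->B->L'->F->R'->B->plug->B
Char 5 ('H'): step: R->2, L=4; H->plug->H->R->H->L->F->refl->H->L'->E->R'->A->plug->A
Char 6 ('F'): step: R->3, L=4; F->plug->F->R->H->L->F->refl->H->L'->E->R'->E->plug->E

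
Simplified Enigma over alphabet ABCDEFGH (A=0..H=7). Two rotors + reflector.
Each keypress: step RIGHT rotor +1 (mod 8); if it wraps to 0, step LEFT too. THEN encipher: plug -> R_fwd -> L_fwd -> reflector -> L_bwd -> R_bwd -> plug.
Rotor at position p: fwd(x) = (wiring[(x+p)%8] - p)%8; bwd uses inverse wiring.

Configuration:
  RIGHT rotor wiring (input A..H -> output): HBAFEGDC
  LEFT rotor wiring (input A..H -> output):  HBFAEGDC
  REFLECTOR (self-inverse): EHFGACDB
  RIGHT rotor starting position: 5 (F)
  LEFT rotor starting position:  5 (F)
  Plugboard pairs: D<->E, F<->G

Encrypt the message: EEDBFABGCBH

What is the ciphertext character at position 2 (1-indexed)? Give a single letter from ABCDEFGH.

Char 1 ('E'): step: R->6, L=5; E->plug->D->R->D->L->C->refl->F->L'->C->R'->E->plug->D
Char 2 ('E'): step: R->7, L=5; E->plug->D->R->B->L->G->refl->D->L'->G->R'->E->plug->D

D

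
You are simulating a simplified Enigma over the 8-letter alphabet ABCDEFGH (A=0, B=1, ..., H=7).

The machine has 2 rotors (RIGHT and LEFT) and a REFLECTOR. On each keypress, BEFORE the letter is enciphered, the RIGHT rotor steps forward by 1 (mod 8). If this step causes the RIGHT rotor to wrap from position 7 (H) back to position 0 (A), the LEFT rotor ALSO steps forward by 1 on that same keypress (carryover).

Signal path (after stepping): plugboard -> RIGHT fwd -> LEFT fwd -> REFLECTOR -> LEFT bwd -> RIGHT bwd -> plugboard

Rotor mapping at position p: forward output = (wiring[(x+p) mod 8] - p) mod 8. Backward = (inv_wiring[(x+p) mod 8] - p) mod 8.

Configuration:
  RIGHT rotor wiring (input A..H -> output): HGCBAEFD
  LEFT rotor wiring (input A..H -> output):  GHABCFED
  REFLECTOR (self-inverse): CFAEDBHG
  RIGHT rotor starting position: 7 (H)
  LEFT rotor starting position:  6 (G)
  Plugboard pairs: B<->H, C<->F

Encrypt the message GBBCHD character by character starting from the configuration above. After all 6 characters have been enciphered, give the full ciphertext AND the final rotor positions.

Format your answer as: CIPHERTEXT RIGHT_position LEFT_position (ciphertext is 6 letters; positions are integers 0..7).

Char 1 ('G'): step: R->0, L->7 (L advanced); G->plug->G->R->F->L->D->refl->E->L'->A->R'->E->plug->E
Char 2 ('B'): step: R->1, L=7; B->plug->H->R->G->L->G->refl->H->L'->B->R'->B->plug->H
Char 3 ('B'): step: R->2, L=7; B->plug->H->R->E->L->C->refl->A->L'->C->R'->D->plug->D
Char 4 ('C'): step: R->3, L=7; C->plug->F->R->E->L->C->refl->A->L'->C->R'->D->plug->D
Char 5 ('H'): step: R->4, L=7; H->plug->B->R->A->L->E->refl->D->L'->F->R'->H->plug->B
Char 6 ('D'): step: R->5, L=7; D->plug->D->R->C->L->A->refl->C->L'->E->R'->G->plug->G
Final: ciphertext=EHDDBG, RIGHT=5, LEFT=7

Answer: EHDDBG 5 7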